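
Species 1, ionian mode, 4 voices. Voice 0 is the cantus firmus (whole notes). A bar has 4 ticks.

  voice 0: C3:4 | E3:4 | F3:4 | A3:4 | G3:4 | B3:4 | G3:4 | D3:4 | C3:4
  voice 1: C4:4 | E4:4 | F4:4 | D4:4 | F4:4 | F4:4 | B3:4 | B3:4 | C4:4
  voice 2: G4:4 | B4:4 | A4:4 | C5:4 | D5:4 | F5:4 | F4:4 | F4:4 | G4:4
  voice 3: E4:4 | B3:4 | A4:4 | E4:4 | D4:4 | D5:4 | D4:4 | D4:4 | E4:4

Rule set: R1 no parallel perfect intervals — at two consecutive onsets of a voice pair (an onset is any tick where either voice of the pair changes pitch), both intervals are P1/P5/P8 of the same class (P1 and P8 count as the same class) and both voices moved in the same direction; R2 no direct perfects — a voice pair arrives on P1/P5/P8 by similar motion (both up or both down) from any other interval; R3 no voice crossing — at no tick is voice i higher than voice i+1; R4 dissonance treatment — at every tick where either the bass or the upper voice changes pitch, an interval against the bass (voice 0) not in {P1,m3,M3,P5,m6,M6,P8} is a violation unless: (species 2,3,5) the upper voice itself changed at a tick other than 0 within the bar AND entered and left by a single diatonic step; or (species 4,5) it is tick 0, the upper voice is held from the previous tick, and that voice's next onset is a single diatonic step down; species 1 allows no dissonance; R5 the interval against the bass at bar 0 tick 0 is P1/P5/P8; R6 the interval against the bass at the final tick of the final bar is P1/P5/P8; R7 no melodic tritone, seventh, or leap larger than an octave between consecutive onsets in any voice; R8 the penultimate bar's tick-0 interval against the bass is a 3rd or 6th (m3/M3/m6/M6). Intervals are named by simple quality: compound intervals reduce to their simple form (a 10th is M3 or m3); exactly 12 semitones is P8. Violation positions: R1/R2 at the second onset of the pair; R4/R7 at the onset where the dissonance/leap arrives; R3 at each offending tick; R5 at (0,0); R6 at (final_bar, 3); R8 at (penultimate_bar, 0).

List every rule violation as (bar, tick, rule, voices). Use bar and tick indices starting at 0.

(0, 0, R3, (2, 3))
(0, 0, R5, (0, 3))
(0, 1, R3, (2, 3))
(0, 2, R3, (2, 3))
(0, 3, R3, (2, 3))
(1, 0, R1, (0, 1))
(1, 0, R1, (0, 2))
(1, 0, R1, (1, 2))
(1, 0, R3, (2, 3))
(1, 1, R3, (2, 3))
(1, 2, R3, (2, 3))
(1, 3, R3, (2, 3))
(2, 0, R1, (0, 1))
(2, 0, R7, (3,))
(3, 0, R3, (2, 3))
(3, 0, R4, (0, 1))
(3, 1, R3, (2, 3))
(3, 2, R3, (2, 3))
(3, 3, R3, (2, 3))
(4, 0, R1, (0, 3))
(4, 0, R3, (2, 3))
(4, 0, R4, (0, 1))
(4, 1, R3, (2, 3))
(4, 2, R3, (2, 3))
(4, 3, R3, (2, 3))
(5, 0, R3, (2, 3))
(5, 0, R4, (0, 1))
(5, 0, R4, (0, 2))
(5, 1, R3, (2, 3))
(5, 2, R3, (2, 3))
(5, 3, R3, (2, 3))
(6, 0, R2, (0, 3))
(6, 0, R3, (2, 3))
(6, 0, R4, (0, 2))
(6, 0, R7, (1,))
(6, 1, R3, (2, 3))
(6, 2, R3, (2, 3))
(6, 3, R3, (2, 3))
(7, 0, R3, (2, 3))
(7, 0, R8, (0, 3))
(7, 1, R3, (2, 3))
(7, 2, R3, (2, 3))
(7, 3, R3, (2, 3))
(8, 0, R2, (1, 2))
(8, 0, R3, (2, 3))
(8, 1, R3, (2, 3))
(8, 2, R3, (2, 3))
(8, 3, R3, (2, 3))
(8, 3, R6, (0, 3))

bar 0: v0=C3 v1=C4 v2=G4 v3=E4 downbeat M3
bar 1: v0=E3 v1=E4 v2=B4 v3=B3 downbeat P5
bar 2: v0=F3 v1=F4 v2=A4 v3=A4 downbeat M3
bar 3: v0=A3 v1=D4 v2=C5 v3=E4 downbeat P5
bar 4: v0=G3 v1=F4 v2=D5 v3=D4 downbeat P5
bar 5: v0=B3 v1=F4 v2=F5 v3=D5 downbeat m3
bar 6: v0=G3 v1=B3 v2=F4 v3=D4 downbeat P5
bar 7: v0=D3 v1=B3 v2=F4 v3=D4 downbeat P8
bar 8: v0=C3 v1=C4 v2=G4 v3=E4 downbeat M3
  -> R3 @ bar 0 tick 0 v(2, 3): G4 above E4
  -> R5 @ bar 0 tick 0 v(0, 3): opens on M3
  -> R3 @ bar 0 tick 1 v(2, 3): G4 above E4
  -> R3 @ bar 0 tick 2 v(2, 3): G4 above E4
  -> R3 @ bar 0 tick 3 v(2, 3): G4 above E4
  -> R1 @ bar 1 tick 0 v(0, 1): C3/C4 P8 -> E3/E4 P8 similar
  -> R1 @ bar 1 tick 0 v(0, 2): C3/G4 P5 -> E3/B4 P5 similar
  -> R1 @ bar 1 tick 0 v(1, 2): C4/G4 P5 -> E4/B4 P5 similar
  -> R3 @ bar 1 tick 0 v(2, 3): B4 above B3
  -> R3 @ bar 1 tick 1 v(2, 3): B4 above B3
  -> R3 @ bar 1 tick 2 v(2, 3): B4 above B3
  -> R3 @ bar 1 tick 3 v(2, 3): B4 above B3
  -> R1 @ bar 2 tick 0 v(0, 1): E3/E4 P8 -> F3/F4 P8 similar
  -> R7 @ bar 2 tick 0 v(3,): B3->A4 leap 10st
  -> R3 @ bar 3 tick 0 v(2, 3): C5 above E4
  -> R4 @ bar 3 tick 0 v(0, 1): A3/D4 P4 untreated
  -> R3 @ bar 3 tick 1 v(2, 3): C5 above E4
  -> R3 @ bar 3 tick 2 v(2, 3): C5 above E4
  -> R3 @ bar 3 tick 3 v(2, 3): C5 above E4
  -> R1 @ bar 4 tick 0 v(0, 3): A3/E4 P5 -> G3/D4 P5 similar
  -> R3 @ bar 4 tick 0 v(2, 3): D5 above D4
  -> R4 @ bar 4 tick 0 v(0, 1): G3/F4 m7 untreated
  -> R3 @ bar 4 tick 1 v(2, 3): D5 above D4
  -> R3 @ bar 4 tick 2 v(2, 3): D5 above D4
  -> R3 @ bar 4 tick 3 v(2, 3): D5 above D4
  -> R3 @ bar 5 tick 0 v(2, 3): F5 above D5
  -> R4 @ bar 5 tick 0 v(0, 1): B3/F4 TT untreated
  -> R4 @ bar 5 tick 0 v(0, 2): B3/F5 TT untreated
  -> R3 @ bar 5 tick 1 v(2, 3): F5 above D5
  -> R3 @ bar 5 tick 2 v(2, 3): F5 above D5
  -> R3 @ bar 5 tick 3 v(2, 3): F5 above D5
  -> R2 @ bar 6 tick 0 v(0, 3): B3/D5 m3 -> G3/D4 P5 similar
  -> R3 @ bar 6 tick 0 v(2, 3): F4 above D4
  -> R4 @ bar 6 tick 0 v(0, 2): G3/F4 m7 untreated
  -> R7 @ bar 6 tick 0 v(1,): F4->B3 leap 6st
  -> R3 @ bar 6 tick 1 v(2, 3): F4 above D4
  -> R3 @ bar 6 tick 2 v(2, 3): F4 above D4
  -> R3 @ bar 6 tick 3 v(2, 3): F4 above D4
  -> R3 @ bar 7 tick 0 v(2, 3): F4 above D4
  -> R8 @ bar 7 tick 0 v(0, 3): penult P8 not 3rd/6th
  -> R3 @ bar 7 tick 1 v(2, 3): F4 above D4
  -> R3 @ bar 7 tick 2 v(2, 3): F4 above D4
  -> R3 @ bar 7 tick 3 v(2, 3): F4 above D4
  -> R2 @ bar 8 tick 0 v(1, 2): B3/F4 TT -> C4/G4 P5 similar
  -> R3 @ bar 8 tick 0 v(2, 3): G4 above E4
  -> R3 @ bar 8 tick 1 v(2, 3): G4 above E4
  -> R3 @ bar 8 tick 2 v(2, 3): G4 above E4
  -> R3 @ bar 8 tick 3 v(2, 3): G4 above E4
  -> R6 @ bar 8 tick 3 v(0, 3): closes on M3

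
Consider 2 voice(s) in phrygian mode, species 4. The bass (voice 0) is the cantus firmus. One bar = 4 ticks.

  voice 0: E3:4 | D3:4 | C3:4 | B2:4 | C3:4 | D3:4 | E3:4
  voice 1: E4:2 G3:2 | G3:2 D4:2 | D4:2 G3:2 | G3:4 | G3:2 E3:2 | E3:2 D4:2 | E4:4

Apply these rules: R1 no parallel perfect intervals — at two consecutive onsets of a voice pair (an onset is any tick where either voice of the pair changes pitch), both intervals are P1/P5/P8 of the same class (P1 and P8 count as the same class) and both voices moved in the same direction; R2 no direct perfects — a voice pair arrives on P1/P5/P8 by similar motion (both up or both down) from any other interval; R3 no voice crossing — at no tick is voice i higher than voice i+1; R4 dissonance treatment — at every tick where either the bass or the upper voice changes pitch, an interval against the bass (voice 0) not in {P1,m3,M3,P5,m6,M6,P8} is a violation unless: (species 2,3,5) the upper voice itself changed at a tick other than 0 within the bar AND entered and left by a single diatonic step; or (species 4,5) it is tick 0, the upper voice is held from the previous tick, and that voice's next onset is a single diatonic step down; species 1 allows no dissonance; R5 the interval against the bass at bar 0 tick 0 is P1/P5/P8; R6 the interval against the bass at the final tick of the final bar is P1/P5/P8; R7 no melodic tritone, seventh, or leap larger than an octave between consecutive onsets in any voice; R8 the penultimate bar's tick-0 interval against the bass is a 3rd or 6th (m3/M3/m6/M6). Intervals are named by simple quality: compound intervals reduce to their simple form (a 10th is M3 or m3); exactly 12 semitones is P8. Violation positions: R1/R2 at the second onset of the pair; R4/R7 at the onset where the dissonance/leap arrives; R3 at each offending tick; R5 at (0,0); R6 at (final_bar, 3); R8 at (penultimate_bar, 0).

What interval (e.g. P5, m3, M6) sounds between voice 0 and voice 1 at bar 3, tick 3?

m6

voice 0=B2 voice 1=G3 -> m6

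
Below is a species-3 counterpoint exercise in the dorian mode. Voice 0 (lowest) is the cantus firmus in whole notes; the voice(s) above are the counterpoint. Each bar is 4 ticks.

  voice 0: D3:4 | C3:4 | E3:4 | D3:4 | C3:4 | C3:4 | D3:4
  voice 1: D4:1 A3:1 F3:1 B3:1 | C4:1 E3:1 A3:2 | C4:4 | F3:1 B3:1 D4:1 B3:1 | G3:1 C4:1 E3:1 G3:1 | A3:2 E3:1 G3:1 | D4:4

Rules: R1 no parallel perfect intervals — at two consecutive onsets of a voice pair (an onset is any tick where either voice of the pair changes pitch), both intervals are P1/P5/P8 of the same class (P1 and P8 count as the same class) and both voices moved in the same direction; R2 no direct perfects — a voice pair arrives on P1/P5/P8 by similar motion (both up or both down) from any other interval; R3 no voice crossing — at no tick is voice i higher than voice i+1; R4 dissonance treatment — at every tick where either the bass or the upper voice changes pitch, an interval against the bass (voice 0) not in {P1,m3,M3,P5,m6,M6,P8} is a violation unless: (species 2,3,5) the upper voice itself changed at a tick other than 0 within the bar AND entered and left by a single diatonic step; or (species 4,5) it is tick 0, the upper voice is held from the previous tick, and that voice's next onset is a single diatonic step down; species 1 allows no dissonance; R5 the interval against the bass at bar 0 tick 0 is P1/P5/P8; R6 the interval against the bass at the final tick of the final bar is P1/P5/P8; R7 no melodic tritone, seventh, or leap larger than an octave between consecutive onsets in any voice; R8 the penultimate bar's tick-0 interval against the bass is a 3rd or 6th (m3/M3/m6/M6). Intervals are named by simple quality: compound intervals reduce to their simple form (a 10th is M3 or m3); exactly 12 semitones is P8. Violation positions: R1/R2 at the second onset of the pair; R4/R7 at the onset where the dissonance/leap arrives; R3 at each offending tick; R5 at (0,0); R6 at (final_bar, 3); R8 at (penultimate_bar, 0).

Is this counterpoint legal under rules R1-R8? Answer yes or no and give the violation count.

bar 0: v0=D3 v1=D4 (P8)
bar 1: v0=C3 v1=C4 (P8)
bar 2: v0=E3 v1=C4 (m6)
bar 3: v0=D3 v1=F3 (m3)
bar 4: v0=C3 v1=G3 (P5)
bar 5: v0=C3 v1=A3 (M6)
bar 6: v0=D3 v1=D4 (P8)
  R7 @ bar0.3: F3->B3 leap 6st
  R7 @ bar3.1: F3->B3 leap 6st
  R2 @ bar4.0: D3/B3 M6 -> C3/G3 P5 similar
  R2 @ bar6.0: C3/G3 P5 -> D3/D4 P8 similar

No (4 violations)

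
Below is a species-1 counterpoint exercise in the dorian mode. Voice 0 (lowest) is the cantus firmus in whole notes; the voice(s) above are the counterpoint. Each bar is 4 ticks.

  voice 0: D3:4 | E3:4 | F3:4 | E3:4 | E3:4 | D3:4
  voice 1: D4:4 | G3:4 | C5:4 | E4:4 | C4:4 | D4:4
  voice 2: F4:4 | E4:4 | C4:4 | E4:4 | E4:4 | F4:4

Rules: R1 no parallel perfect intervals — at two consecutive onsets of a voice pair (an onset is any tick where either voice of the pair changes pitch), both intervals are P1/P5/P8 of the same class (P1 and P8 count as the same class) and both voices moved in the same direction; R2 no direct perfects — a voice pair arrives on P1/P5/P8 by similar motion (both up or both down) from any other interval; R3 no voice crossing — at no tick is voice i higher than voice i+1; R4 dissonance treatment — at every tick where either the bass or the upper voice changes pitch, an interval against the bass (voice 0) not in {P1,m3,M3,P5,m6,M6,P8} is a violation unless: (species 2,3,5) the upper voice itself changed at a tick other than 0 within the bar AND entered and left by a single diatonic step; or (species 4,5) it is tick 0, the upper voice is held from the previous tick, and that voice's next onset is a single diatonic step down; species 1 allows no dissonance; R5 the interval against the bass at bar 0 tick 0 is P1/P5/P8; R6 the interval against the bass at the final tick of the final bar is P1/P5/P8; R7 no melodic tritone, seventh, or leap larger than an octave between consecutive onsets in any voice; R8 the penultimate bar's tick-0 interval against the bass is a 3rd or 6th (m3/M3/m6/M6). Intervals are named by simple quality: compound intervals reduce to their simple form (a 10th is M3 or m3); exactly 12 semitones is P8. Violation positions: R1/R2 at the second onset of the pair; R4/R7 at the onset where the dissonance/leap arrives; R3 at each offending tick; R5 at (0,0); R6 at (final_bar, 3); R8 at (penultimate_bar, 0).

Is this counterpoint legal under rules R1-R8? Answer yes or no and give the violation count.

No (10 violations)

bar 0: v0=D3 v1=D4 v2=F4 (m3)
bar 1: v0=E3 v1=G3 v2=E4 (P8)
bar 2: v0=F3 v1=C5 v2=C4 (P5)
bar 3: v0=E3 v1=E4 v2=E4 (P8)
bar 4: v0=E3 v1=C4 v2=E4 (P8)
bar 5: v0=D3 v1=D4 v2=F4 (m3)
  R5 @ bar0.0: opens on m3
  R2 @ bar2.0: E3/G3 m3 -> F3/C5 P5 similar
  R3 @ bar2.0: C5 above C4
  R7 @ bar2.0: G3->C5 leap 17st
  R3 @ bar2.1: C5 above C4
  R3 @ bar2.2: C5 above C4
  R3 @ bar2.3: C5 above C4
  R2 @ bar3.0: F3/C5 P5 -> E3/E4 P8 similar
  R8 @ bar4.0: penult P8 not 3rd/6th
  R6 @ bar5.3: closes on m3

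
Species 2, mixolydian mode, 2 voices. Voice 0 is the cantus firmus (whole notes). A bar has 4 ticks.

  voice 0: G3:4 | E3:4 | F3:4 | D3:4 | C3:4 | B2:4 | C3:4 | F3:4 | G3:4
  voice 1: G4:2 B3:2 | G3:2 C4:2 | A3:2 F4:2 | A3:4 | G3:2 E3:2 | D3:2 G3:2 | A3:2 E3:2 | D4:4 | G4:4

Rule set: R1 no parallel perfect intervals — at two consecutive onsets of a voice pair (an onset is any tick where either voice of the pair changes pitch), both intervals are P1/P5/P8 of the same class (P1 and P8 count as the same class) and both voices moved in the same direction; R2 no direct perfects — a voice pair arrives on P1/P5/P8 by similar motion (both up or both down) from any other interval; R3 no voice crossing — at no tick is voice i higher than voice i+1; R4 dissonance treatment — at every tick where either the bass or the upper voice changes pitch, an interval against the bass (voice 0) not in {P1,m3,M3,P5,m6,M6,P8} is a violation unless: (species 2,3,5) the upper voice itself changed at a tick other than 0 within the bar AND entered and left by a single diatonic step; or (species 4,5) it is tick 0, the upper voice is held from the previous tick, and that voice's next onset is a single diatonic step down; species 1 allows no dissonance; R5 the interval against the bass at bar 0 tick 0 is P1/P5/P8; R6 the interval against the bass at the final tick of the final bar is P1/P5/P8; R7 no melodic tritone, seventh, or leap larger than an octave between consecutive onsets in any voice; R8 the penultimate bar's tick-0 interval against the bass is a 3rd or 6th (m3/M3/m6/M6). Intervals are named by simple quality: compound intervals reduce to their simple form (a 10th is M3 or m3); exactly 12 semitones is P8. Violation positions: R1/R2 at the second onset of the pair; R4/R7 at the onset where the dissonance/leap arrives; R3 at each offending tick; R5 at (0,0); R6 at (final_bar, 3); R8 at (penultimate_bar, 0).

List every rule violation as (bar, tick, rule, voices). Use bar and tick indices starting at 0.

bar 0: v0=G3 v1=G4 downbeat P8
bar 1: v0=E3 v1=G3 downbeat m3
bar 2: v0=F3 v1=A3 downbeat M3
bar 3: v0=D3 v1=A3 downbeat P5
bar 4: v0=C3 v1=G3 downbeat P5
bar 5: v0=B2 v1=D3 downbeat m3
bar 6: v0=C3 v1=A3 downbeat M6
bar 7: v0=F3 v1=D4 downbeat M6
bar 8: v0=G3 v1=G4 downbeat P8
  -> R2 @ bar 3 tick 0 v(0, 1): F3/F4 P8 -> D3/A3 P5 similar
  -> R1 @ bar 4 tick 0 v(0, 1): D3/A3 P5 -> C3/G3 P5 similar
  -> R7 @ bar 7 tick 0 v(1,): E3->D4 leap 10st
  -> R2 @ bar 8 tick 0 v(0, 1): F3/D4 M6 -> G3/G4 P8 similar

(3, 0, R2, (0, 1))
(4, 0, R1, (0, 1))
(7, 0, R7, (1,))
(8, 0, R2, (0, 1))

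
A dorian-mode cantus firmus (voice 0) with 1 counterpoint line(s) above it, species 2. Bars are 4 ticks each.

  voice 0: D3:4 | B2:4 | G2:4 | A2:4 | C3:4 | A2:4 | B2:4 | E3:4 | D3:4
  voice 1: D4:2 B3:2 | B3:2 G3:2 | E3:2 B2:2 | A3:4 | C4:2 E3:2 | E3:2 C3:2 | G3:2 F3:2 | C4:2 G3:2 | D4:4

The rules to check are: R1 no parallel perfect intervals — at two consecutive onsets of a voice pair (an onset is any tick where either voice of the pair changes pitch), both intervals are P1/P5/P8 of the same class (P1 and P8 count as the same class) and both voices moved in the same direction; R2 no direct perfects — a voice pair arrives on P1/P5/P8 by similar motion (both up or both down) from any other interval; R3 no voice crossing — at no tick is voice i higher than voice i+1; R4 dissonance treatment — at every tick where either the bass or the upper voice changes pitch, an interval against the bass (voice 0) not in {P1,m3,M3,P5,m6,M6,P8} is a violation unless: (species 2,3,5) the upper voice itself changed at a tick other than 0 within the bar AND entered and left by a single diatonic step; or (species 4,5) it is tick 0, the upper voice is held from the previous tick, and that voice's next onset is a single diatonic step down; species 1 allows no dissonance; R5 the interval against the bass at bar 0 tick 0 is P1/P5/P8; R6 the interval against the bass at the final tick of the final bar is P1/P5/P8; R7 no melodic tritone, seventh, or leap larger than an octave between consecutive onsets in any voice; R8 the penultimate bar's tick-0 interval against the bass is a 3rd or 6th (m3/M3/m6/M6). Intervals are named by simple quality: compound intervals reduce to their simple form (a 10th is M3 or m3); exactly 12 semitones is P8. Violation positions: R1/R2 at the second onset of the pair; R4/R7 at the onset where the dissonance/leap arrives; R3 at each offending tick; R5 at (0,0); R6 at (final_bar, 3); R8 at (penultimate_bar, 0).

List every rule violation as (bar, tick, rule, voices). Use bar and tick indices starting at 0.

bar 0: v0=D3 v1=D4 downbeat P8
bar 1: v0=B2 v1=B3 downbeat P8
bar 2: v0=G2 v1=E3 downbeat M6
bar 3: v0=A2 v1=A3 downbeat P8
bar 4: v0=C3 v1=C4 downbeat P8
bar 5: v0=A2 v1=E3 downbeat P5
bar 6: v0=B2 v1=G3 downbeat m6
bar 7: v0=E3 v1=C4 downbeat m6
bar 8: v0=D3 v1=D4 downbeat P8
  -> R2 @ bar 3 tick 0 v(0, 1): G2/B2 M3 -> A2/A3 P8 similar
  -> R7 @ bar 3 tick 0 v(1,): B2->A3 leap 10st
  -> R1 @ bar 4 tick 0 v(0, 1): A2/A3 P8 -> C3/C4 P8 similar
  -> R4 @ bar 6 tick 2 v(0, 1): B2/F3 TT untreated

(3, 0, R2, (0, 1))
(3, 0, R7, (1,))
(4, 0, R1, (0, 1))
(6, 2, R4, (0, 1))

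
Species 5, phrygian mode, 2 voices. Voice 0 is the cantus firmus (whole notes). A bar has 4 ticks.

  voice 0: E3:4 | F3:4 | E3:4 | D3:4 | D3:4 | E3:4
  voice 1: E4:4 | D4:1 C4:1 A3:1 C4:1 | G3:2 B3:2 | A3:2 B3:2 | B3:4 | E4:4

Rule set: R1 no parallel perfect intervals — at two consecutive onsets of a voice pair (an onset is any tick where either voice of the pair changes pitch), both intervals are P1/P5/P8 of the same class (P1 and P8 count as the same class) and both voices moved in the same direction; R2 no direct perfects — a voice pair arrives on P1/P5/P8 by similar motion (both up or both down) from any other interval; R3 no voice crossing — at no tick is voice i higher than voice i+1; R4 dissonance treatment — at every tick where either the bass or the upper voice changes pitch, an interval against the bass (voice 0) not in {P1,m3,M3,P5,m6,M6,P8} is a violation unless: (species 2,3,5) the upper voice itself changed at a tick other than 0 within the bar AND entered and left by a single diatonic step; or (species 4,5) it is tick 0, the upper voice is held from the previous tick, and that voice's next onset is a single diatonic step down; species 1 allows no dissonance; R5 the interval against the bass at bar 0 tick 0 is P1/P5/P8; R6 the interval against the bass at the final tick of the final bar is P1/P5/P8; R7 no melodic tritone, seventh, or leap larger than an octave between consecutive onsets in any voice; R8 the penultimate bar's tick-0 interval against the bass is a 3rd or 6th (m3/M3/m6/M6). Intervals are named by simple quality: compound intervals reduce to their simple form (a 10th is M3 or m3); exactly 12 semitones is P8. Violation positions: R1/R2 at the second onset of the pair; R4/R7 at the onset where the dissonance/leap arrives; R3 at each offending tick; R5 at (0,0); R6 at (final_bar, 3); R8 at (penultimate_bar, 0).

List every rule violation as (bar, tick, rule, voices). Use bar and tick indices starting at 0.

(3, 0, R1, (0, 1))
(5, 0, R2, (0, 1))

bar 0: v0=E3 v1=E4 downbeat P8
bar 1: v0=F3 v1=D4 downbeat M6
bar 2: v0=E3 v1=G3 downbeat m3
bar 3: v0=D3 v1=A3 downbeat P5
bar 4: v0=D3 v1=B3 downbeat M6
bar 5: v0=E3 v1=E4 downbeat P8
  -> R1 @ bar 3 tick 0 v(0, 1): E3/B3 P5 -> D3/A3 P5 similar
  -> R2 @ bar 5 tick 0 v(0, 1): D3/B3 M6 -> E3/E4 P8 similar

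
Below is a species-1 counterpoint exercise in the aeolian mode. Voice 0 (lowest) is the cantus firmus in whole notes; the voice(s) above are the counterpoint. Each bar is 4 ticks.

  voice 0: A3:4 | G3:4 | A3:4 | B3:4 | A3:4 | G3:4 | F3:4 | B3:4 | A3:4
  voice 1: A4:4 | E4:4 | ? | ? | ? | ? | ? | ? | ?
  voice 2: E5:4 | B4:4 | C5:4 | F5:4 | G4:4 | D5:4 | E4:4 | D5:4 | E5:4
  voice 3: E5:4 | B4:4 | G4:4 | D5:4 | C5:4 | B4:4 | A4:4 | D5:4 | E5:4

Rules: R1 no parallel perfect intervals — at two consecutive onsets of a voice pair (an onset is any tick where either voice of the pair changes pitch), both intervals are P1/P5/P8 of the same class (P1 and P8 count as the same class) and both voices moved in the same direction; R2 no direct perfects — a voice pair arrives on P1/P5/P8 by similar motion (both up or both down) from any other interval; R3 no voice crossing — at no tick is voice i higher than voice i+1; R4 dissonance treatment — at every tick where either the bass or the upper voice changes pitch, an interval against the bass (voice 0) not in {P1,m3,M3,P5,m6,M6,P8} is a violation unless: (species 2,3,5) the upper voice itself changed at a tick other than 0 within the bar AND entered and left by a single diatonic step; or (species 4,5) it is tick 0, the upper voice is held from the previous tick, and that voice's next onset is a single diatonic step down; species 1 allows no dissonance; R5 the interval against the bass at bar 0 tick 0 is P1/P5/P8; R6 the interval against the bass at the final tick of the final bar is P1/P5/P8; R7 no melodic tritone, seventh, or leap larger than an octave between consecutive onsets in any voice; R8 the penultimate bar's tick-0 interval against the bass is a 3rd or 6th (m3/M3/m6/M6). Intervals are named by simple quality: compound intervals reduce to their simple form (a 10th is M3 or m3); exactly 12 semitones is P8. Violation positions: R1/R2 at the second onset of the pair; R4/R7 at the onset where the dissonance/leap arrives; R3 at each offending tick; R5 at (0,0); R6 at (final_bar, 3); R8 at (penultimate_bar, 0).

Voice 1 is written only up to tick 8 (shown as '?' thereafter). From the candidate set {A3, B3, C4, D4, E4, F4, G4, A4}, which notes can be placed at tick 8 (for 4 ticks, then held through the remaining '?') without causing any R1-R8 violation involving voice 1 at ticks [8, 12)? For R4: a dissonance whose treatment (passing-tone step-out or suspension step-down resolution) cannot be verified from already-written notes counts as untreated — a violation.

{A3, E4}

A3: legal
B3: violates R4
C4: violates R1
D4: violates R4
E4: legal
F4: violates R1
G4: violates R4
A4: violates R2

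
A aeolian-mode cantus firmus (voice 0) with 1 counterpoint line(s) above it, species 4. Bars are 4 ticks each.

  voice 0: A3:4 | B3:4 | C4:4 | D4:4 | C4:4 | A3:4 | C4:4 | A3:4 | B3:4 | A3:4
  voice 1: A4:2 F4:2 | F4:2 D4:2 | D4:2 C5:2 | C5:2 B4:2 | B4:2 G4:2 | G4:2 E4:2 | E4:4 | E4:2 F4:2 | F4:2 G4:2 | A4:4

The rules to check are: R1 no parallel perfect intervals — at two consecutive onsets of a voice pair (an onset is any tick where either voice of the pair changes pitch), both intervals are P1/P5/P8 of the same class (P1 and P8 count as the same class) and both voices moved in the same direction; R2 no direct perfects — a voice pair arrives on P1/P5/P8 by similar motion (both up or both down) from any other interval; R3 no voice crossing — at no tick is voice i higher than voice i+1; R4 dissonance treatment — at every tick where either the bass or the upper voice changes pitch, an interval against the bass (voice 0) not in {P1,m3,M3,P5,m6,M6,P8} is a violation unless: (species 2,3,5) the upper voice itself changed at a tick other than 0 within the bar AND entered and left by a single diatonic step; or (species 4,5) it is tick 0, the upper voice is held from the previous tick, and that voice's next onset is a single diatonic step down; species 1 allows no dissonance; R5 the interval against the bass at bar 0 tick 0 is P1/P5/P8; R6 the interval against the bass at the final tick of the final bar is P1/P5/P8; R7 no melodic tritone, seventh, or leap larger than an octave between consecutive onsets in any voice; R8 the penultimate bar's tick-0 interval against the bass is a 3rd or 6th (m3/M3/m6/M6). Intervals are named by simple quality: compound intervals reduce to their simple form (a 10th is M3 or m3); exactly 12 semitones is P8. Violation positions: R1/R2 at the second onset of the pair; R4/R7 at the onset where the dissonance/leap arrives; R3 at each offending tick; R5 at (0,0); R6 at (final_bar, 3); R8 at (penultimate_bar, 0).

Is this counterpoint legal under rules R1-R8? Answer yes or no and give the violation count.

No (7 violations)

bar 0: v0=A3 v1=A4 (P8)
bar 1: v0=B3 v1=F4 (TT)
bar 2: v0=C4 v1=D4 (M2)
bar 3: v0=D4 v1=C5 (m7)
bar 4: v0=C4 v1=B4 (M7)
bar 5: v0=A3 v1=G4 (m7)
bar 6: v0=C4 v1=E4 (M3)
bar 7: v0=A3 v1=E4 (P5)
bar 8: v0=B3 v1=F4 (TT)
bar 9: v0=A3 v1=A4 (P8)
  R4 @ bar1.0: B3/F4 TT untreated
  R4 @ bar2.0: C4/D4 M2 untreated
  R7 @ bar2.2: D4->C5 leap 10st
  R4 @ bar4.0: C4/B4 M7 untreated
  R4 @ bar5.0: A3/G4 m7 untreated
  R4 @ bar8.0: B3/F4 TT untreated
  R8 @ bar8.0: penult TT not 3rd/6th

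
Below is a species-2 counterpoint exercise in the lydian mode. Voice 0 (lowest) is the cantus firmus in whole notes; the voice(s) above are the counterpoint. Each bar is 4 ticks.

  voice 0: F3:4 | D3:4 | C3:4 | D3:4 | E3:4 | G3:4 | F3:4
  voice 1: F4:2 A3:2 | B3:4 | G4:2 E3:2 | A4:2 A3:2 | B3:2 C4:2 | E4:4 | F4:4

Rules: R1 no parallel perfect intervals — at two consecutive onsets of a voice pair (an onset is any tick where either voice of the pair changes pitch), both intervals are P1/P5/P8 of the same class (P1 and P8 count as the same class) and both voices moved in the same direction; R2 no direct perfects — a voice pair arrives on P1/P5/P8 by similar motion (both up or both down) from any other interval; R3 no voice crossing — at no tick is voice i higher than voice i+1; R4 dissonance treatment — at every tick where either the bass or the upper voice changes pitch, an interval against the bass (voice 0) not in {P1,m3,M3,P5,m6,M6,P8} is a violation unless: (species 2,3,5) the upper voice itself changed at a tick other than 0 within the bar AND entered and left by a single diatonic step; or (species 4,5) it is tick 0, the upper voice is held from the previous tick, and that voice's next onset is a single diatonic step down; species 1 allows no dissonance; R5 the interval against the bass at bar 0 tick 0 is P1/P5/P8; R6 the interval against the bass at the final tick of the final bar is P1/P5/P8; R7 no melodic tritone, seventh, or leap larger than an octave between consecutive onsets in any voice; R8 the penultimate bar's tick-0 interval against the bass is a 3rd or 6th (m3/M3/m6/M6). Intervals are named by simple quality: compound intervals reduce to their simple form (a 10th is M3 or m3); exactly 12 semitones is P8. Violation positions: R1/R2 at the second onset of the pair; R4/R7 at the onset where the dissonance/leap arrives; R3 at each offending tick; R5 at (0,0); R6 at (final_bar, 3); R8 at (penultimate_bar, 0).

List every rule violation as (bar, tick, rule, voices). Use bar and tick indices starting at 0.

(2, 2, R7, (1,))
(3, 0, R2, (0, 1))
(3, 0, R7, (1,))
(4, 0, R1, (0, 1))

bar 0: v0=F3 v1=F4 downbeat P8
bar 1: v0=D3 v1=B3 downbeat M6
bar 2: v0=C3 v1=G4 downbeat P5
bar 3: v0=D3 v1=A4 downbeat P5
bar 4: v0=E3 v1=B3 downbeat P5
bar 5: v0=G3 v1=E4 downbeat M6
bar 6: v0=F3 v1=F4 downbeat P8
  -> R7 @ bar 2 tick 2 v(1,): G4->E3 leap 15st
  -> R2 @ bar 3 tick 0 v(0, 1): C3/E3 M3 -> D3/A4 P5 similar
  -> R7 @ bar 3 tick 0 v(1,): E3->A4 leap 17st
  -> R1 @ bar 4 tick 0 v(0, 1): D3/A3 P5 -> E3/B3 P5 similar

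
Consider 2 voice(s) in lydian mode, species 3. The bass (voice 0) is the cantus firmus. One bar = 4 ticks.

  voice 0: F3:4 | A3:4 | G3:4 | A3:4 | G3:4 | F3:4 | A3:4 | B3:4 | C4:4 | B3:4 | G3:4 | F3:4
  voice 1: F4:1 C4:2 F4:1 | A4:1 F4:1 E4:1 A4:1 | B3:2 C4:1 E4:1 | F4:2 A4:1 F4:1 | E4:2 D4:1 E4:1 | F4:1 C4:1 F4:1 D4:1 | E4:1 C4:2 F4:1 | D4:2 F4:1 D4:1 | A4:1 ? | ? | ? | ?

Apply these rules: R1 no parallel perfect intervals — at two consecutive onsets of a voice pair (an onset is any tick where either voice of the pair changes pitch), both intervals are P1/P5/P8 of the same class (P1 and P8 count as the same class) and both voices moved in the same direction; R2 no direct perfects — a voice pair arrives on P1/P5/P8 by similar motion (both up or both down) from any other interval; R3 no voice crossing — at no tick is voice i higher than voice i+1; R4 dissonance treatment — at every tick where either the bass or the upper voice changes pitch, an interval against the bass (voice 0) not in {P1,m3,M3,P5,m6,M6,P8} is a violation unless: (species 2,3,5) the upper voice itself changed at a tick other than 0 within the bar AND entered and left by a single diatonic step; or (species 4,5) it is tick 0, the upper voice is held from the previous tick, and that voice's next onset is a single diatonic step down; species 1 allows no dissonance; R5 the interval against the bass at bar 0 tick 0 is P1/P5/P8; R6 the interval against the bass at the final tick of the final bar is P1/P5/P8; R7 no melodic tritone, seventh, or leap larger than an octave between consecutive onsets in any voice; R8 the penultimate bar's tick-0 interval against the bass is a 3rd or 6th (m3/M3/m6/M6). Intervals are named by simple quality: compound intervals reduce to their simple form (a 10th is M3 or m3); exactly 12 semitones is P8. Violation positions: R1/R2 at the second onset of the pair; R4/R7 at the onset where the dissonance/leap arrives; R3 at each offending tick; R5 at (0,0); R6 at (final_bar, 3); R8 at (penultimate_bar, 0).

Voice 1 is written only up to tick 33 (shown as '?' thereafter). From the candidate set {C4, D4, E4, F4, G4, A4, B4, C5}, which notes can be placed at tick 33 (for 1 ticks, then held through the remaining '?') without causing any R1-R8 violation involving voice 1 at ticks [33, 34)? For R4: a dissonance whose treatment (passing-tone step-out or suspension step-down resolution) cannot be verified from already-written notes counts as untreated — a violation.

C4: legal
D4: violates R4
E4: legal
F4: violates R4
G4: legal
A4: legal
B4: violates R4
C5: legal

{A4, C4, C5, E4, G4}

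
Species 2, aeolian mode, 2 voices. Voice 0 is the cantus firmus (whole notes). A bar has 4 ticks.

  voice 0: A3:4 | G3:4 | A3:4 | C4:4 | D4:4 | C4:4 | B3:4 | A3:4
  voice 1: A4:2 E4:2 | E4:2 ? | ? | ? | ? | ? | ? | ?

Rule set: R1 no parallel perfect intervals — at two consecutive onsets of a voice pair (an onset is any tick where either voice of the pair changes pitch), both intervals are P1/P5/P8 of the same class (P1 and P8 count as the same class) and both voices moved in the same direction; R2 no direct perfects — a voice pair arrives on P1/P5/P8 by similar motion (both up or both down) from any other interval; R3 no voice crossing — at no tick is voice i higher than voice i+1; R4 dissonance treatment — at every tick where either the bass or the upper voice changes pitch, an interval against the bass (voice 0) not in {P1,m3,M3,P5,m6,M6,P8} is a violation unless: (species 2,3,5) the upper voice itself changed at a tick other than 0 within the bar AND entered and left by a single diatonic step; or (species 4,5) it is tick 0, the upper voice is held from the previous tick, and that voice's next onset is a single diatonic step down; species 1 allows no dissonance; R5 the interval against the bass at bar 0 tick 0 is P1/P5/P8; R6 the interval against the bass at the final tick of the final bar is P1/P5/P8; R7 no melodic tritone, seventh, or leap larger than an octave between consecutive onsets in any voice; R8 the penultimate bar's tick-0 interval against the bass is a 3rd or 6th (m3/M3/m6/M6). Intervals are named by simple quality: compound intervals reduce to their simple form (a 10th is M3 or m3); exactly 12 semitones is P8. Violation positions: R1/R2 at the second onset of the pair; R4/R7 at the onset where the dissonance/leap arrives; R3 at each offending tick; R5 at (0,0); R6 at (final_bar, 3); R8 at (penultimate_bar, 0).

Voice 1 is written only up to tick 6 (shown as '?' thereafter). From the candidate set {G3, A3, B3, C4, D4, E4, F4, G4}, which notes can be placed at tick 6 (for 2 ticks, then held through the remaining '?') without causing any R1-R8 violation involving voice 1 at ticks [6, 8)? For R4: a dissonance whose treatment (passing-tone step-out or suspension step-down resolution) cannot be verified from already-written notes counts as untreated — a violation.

{B3, D4, E4, G3, G4}

G3: legal
A3: violates R4
B3: legal
C4: violates R4
D4: legal
E4: legal
F4: violates R4
G4: legal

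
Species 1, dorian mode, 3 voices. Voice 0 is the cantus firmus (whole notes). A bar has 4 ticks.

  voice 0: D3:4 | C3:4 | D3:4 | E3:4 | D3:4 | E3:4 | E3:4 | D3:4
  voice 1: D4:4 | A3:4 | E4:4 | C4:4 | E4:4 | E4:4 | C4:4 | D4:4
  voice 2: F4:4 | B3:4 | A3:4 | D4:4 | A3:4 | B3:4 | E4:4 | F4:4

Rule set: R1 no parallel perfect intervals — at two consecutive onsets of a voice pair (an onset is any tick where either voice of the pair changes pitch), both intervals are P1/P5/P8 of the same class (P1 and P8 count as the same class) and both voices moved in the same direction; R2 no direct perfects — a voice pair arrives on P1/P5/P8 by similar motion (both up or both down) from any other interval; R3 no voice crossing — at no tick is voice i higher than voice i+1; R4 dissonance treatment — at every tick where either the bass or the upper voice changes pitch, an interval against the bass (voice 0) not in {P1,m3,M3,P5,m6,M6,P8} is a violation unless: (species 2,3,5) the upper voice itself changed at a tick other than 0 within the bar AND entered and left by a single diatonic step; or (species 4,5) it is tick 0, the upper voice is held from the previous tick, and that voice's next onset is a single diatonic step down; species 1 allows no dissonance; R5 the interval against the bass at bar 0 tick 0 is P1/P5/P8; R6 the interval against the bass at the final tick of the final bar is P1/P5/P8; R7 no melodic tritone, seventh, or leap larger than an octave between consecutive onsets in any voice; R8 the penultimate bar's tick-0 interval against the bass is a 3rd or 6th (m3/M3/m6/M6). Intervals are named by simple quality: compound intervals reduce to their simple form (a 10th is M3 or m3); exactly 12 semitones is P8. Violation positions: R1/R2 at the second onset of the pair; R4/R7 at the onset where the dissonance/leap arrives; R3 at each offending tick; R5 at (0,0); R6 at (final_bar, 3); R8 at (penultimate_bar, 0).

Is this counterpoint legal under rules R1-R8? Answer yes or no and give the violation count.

bar 0: v0=D3 v1=D4 v2=F4 (m3)
bar 1: v0=C3 v1=A3 v2=B3 (M7)
bar 2: v0=D3 v1=E4 v2=A3 (P5)
bar 3: v0=E3 v1=C4 v2=D4 (m7)
bar 4: v0=D3 v1=E4 v2=A3 (P5)
bar 5: v0=E3 v1=E4 v2=B3 (P5)
bar 6: v0=E3 v1=C4 v2=E4 (P8)
bar 7: v0=D3 v1=D4 v2=F4 (m3)
  R5 @ bar0.0: opens on m3
  R4 @ bar1.0: C3/B3 M7 untreated
  R7 @ bar1.0: F4->B3 leap 6st
  R3 @ bar2.0: E4 above A3
  R4 @ bar2.0: D3/E4 M2 untreated
  R3 @ bar2.1: E4 above A3
  R3 @ bar2.2: E4 above A3
  R3 @ bar2.3: E4 above A3
  R4 @ bar3.0: E3/D4 m7 untreated
  R2 @ bar4.0: E3/D4 m7 -> D3/A3 P5 similar
  R3 @ bar4.0: E4 above A3
  R4 @ bar4.0: D3/E4 M2 untreated
  R3 @ bar4.1: E4 above A3
  R3 @ bar4.2: E4 above A3
  R3 @ bar4.3: E4 above A3
  R1 @ bar5.0: D3/A3 P5 -> E3/B3 P5 similar
  R3 @ bar5.0: E4 above B3
  R3 @ bar5.1: E4 above B3
  R3 @ bar5.2: E4 above B3
  R3 @ bar5.3: E4 above B3
  R8 @ bar6.0: penult P8 not 3rd/6th
  R6 @ bar7.3: closes on m3

No (22 violations)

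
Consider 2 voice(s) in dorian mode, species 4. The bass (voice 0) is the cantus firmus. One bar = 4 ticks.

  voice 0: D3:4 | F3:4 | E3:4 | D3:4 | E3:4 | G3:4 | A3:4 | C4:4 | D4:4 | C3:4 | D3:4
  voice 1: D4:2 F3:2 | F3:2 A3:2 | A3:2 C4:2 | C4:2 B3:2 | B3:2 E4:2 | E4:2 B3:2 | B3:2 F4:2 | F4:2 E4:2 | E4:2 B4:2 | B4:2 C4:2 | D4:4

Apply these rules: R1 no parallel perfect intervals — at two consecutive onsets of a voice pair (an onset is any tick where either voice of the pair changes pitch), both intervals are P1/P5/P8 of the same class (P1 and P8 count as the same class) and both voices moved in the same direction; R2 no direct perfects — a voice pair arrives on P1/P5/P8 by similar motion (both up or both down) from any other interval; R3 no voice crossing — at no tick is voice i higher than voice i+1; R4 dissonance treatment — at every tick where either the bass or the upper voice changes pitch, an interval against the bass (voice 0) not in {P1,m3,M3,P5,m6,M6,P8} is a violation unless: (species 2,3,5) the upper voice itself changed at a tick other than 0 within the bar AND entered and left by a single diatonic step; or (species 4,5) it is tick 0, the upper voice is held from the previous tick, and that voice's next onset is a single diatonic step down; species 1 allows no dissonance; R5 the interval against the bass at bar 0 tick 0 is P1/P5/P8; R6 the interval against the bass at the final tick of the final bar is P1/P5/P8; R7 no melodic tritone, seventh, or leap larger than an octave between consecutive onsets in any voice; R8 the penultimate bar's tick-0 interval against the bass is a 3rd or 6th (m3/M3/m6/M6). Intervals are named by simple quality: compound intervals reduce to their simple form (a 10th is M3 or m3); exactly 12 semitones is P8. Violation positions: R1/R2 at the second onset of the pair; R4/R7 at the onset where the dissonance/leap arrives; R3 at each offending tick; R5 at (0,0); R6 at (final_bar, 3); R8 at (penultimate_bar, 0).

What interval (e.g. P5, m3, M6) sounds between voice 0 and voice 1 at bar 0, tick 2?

voice 0=D3 voice 1=F3 -> m3

m3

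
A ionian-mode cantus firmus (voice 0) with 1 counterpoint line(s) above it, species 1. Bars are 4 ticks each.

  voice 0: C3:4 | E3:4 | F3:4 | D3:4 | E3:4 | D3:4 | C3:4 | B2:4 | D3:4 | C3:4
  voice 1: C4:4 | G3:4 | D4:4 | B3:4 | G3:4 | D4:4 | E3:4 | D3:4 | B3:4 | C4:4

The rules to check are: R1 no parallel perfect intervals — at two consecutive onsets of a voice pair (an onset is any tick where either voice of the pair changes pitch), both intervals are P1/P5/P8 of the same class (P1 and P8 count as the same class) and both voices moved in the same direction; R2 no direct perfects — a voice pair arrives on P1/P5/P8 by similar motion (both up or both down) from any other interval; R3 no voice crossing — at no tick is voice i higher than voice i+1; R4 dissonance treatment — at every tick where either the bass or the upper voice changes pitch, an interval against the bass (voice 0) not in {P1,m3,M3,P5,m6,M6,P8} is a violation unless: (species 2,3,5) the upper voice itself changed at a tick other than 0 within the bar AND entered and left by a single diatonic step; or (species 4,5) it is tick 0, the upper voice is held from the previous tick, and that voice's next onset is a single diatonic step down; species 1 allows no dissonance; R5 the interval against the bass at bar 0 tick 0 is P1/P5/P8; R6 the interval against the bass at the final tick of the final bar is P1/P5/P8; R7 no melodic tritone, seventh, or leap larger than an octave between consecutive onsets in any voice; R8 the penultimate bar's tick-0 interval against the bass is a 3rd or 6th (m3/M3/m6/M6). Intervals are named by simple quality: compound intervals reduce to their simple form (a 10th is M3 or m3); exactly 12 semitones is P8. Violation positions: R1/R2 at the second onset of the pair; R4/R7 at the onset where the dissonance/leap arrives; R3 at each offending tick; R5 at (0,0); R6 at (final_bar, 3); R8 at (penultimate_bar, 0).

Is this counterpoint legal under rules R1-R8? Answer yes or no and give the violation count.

No (1 violations)

bar 0: v0=C3 v1=C4 (P8)
bar 1: v0=E3 v1=G3 (m3)
bar 2: v0=F3 v1=D4 (M6)
bar 3: v0=D3 v1=B3 (M6)
bar 4: v0=E3 v1=G3 (m3)
bar 5: v0=D3 v1=D4 (P8)
bar 6: v0=C3 v1=E3 (M3)
bar 7: v0=B2 v1=D3 (m3)
bar 8: v0=D3 v1=B3 (M6)
bar 9: v0=C3 v1=C4 (P8)
  R7 @ bar6.0: D4->E3 leap 10st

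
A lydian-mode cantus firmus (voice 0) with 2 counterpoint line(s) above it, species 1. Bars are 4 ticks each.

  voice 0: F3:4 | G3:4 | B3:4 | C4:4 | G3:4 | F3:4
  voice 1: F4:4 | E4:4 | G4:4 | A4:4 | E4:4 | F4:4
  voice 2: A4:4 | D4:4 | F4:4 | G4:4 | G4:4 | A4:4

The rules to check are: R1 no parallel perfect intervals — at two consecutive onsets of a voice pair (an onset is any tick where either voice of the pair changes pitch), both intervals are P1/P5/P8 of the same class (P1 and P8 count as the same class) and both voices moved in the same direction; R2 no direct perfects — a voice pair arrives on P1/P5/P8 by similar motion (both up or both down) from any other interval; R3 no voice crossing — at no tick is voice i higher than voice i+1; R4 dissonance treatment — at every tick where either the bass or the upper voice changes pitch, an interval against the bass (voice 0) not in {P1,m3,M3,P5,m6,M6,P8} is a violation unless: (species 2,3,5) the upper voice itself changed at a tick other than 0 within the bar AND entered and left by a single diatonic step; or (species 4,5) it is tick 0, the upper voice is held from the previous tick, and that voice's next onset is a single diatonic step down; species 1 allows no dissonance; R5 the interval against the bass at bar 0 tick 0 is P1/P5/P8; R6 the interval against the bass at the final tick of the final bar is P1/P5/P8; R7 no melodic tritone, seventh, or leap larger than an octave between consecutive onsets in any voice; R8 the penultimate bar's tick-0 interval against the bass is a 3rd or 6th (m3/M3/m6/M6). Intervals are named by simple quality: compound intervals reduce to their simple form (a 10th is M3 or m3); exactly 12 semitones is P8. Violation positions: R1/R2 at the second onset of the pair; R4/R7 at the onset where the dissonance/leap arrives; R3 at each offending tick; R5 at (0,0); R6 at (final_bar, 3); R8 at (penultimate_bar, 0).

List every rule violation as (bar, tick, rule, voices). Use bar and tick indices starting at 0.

bar 0: v0=F3 v1=F4 v2=A4 downbeat M3
bar 1: v0=G3 v1=E4 v2=D4 downbeat P5
bar 2: v0=B3 v1=G4 v2=F4 downbeat TT
bar 3: v0=C4 v1=A4 v2=G4 downbeat P5
bar 4: v0=G3 v1=E4 v2=G4 downbeat P8
bar 5: v0=F3 v1=F4 v2=A4 downbeat M3
  -> R5 @ bar 0 tick 0 v(0, 2): opens on M3
  -> R3 @ bar 1 tick 0 v(1, 2): E4 above D4
  -> R3 @ bar 1 tick 1 v(1, 2): E4 above D4
  -> R3 @ bar 1 tick 2 v(1, 2): E4 above D4
  -> R3 @ bar 1 tick 3 v(1, 2): E4 above D4
  -> R3 @ bar 2 tick 0 v(1, 2): G4 above F4
  -> R4 @ bar 2 tick 0 v(0, 2): B3/F4 TT untreated
  -> R3 @ bar 2 tick 1 v(1, 2): G4 above F4
  -> R3 @ bar 2 tick 2 v(1, 2): G4 above F4
  -> R3 @ bar 2 tick 3 v(1, 2): G4 above F4
  -> R2 @ bar 3 tick 0 v(0, 2): B3/F4 TT -> C4/G4 P5 similar
  -> R3 @ bar 3 tick 0 v(1, 2): A4 above G4
  -> R3 @ bar 3 tick 1 v(1, 2): A4 above G4
  -> R3 @ bar 3 tick 2 v(1, 2): A4 above G4
  -> R3 @ bar 3 tick 3 v(1, 2): A4 above G4
  -> R8 @ bar 4 tick 0 v(0, 2): penult P8 not 3rd/6th
  -> R6 @ bar 5 tick 3 v(0, 2): closes on M3

(0, 0, R5, (0, 2))
(1, 0, R3, (1, 2))
(1, 1, R3, (1, 2))
(1, 2, R3, (1, 2))
(1, 3, R3, (1, 2))
(2, 0, R3, (1, 2))
(2, 0, R4, (0, 2))
(2, 1, R3, (1, 2))
(2, 2, R3, (1, 2))
(2, 3, R3, (1, 2))
(3, 0, R2, (0, 2))
(3, 0, R3, (1, 2))
(3, 1, R3, (1, 2))
(3, 2, R3, (1, 2))
(3, 3, R3, (1, 2))
(4, 0, R8, (0, 2))
(5, 3, R6, (0, 2))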